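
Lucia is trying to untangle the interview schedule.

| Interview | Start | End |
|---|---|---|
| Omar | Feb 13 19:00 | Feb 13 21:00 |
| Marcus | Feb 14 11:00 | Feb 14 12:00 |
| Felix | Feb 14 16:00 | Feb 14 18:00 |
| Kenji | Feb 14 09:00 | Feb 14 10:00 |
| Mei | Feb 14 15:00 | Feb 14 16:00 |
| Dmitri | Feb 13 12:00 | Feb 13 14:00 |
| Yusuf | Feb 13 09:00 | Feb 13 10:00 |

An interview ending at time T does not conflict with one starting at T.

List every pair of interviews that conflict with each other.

Check each pair: they overlap iff neither finishes before the other starts.
Sorted by start: Yusuf, Dmitri, Omar, Kenji, Marcus, Mei, Felix.
Dmitri starts after Yusuf ends, so nothing later overlaps Yusuf either.
Omar starts after Dmitri ends, so nothing later overlaps Dmitri either.
Kenji starts after Omar ends, so nothing later overlaps Omar either.
Marcus starts after Kenji ends, so nothing later overlaps Kenji either.
Mei starts after Marcus ends, so nothing later overlaps Marcus either.
Felix starts exactly when Mei ends (back-to-back, no overlap).

none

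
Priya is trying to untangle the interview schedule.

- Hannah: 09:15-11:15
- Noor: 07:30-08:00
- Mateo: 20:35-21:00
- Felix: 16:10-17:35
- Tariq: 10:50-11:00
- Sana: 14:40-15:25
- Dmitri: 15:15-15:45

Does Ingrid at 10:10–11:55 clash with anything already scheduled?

Yes — it overlaps Hannah, Tariq

Noor: ends 08:00 at or before Ingrid starts 10:10 → clear.
Hannah: starts 09:15 before Ingrid ends 11:55, and ends 11:15 after Ingrid starts 10:10 → overlap.
Tariq: starts 10:50 before Ingrid ends 11:55, and ends 11:00 after Ingrid starts 10:10 → overlap.
Sana: starts 14:40 at or after Ingrid ends 11:55 → clear.
Dmitri: starts 15:15 at or after Ingrid ends 11:55 → clear.
Felix: starts 16:10 at or after Ingrid ends 11:55 → clear.
Mateo: starts 20:35 at or after Ingrid ends 11:55 → clear.
Ingrid overlaps Hannah, Tariq.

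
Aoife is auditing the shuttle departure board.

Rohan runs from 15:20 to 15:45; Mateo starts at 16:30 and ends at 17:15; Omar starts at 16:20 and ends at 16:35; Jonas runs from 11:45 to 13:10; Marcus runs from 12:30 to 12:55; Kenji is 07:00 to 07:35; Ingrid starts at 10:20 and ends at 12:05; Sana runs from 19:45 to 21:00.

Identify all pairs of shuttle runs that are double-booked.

Sorted by start: Kenji, Ingrid, Jonas, Marcus, Rohan, Omar, Mateo, Sana.
Ingrid starts after Kenji ends — done with Kenji.
Jonas starts before Ingrid ends → Ingrid and Jonas overlap.
Marcus starts after Ingrid ends — done with Ingrid.
Marcus starts before Jonas ends → Jonas and Marcus overlap.
Rohan starts after Jonas ends — done with Jonas.
Rohan starts after Marcus ends — done with Marcus.
Omar starts after Rohan ends — done with Rohan.
Mateo starts before Omar ends → Omar and Mateo overlap.
Sana starts after Omar ends.
Sana starts after Mateo ends.

Ingrid & Jonas, Jonas & Marcus, Mateo & Omar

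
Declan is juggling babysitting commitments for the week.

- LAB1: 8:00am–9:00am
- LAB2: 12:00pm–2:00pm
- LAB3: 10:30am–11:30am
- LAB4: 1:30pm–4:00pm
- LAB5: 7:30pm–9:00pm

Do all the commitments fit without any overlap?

Sorted by start: LAB1, LAB3, LAB2, LAB4, LAB5.
LAB3 starts after LAB1 ends, so nothing later overlaps LAB1 either.
LAB2 starts after LAB3 ends, so nothing later overlaps LAB3 either.
LAB4 starts before LAB2 ends → LAB2 and LAB4 overlap.
That's a conflict, so the schedule is not conflict-free.

No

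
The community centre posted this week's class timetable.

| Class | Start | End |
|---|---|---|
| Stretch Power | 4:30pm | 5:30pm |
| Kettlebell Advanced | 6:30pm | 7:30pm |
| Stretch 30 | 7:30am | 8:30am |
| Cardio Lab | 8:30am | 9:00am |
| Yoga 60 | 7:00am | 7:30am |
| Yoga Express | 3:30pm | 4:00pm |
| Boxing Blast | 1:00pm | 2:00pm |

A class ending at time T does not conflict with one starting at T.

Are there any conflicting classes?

Two intervals overlap when each starts before the other ends.
Sorted by start: Yoga 60, Stretch 30, Cardio Lab, Boxing Blast, Yoga Express, Stretch Power, Kettlebell Advanced.
Stretch 30 starts exactly when Yoga 60 ends (back-to-back, no overlap) — done with Yoga 60.
Cardio Lab starts exactly when Stretch 30 ends (back-to-back, no overlap) — done with Stretch 30.
Boxing Blast starts after Cardio Lab ends — done with Cardio Lab.
Yoga Express starts after Boxing Blast ends — done with Boxing Blast.
Stretch Power starts after Yoga Express ends — done with Yoga Express.
Kettlebell Advanced starts after Stretch Power ends.
Every pair is clear; the schedule has no overlaps.

No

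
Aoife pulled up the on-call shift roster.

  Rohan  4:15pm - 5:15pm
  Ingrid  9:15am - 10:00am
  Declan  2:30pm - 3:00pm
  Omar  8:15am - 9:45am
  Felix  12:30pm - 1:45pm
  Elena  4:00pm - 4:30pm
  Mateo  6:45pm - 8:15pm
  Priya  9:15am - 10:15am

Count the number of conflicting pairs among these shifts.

4

Sorted by start: Omar, Ingrid, Priya, Felix, Declan, Elena, Rohan, Mateo.
Ingrid starts before Omar ends → Omar and Ingrid overlap.
Priya starts before Omar ends → Omar and Priya overlap.
Felix starts after Omar ends, so nothing later overlaps Omar either.
Priya starts before Ingrid ends → Ingrid and Priya overlap.
Felix starts after Ingrid ends, so nothing later overlaps Ingrid either.
Felix starts after Priya ends, so nothing later overlaps Priya either.
Declan starts after Felix ends, so nothing later overlaps Felix either.
Elena starts after Declan ends, so nothing later overlaps Declan either.
Rohan starts before Elena ends → Elena and Rohan overlap.
Mateo starts after Elena ends.
Mateo starts after Rohan ends.
Overlapping pairs: Elena & Rohan, Ingrid & Omar, Ingrid & Priya, Omar & Priya — 4 in total.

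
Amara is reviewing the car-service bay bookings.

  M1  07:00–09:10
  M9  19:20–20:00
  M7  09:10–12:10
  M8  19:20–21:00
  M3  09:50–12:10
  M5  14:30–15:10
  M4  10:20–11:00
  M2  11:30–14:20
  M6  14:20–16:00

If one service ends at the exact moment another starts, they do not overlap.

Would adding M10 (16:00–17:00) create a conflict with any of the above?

No — it doesn't clash with anything

M1: ends 09:10 at or before M10 starts 16:00 → clear.
M7: ends 12:10 at or before M10 starts 16:00 → clear.
M3: ends 12:10 at or before M10 starts 16:00 → clear.
M4: ends 11:00 at or before M10 starts 16:00 → clear.
M2: ends 14:20 at or before M10 starts 16:00 → clear.
M6: ends 16:00 at or before M10 starts 16:00 → clear.
M5: ends 15:10 at or before M10 starts 16:00 → clear.
M8: starts 19:20 at or after M10 ends 17:00 → clear.
M9: starts 19:20 at or after M10 ends 17:00 → clear.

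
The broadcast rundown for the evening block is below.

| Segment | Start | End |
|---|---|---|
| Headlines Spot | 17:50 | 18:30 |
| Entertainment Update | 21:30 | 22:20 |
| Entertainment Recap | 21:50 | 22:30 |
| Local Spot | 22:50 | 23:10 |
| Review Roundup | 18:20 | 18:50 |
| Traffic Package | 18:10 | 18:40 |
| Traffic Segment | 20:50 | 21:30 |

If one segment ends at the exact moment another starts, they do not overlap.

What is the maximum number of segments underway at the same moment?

Sort all start/end points and keep a running count:
17:50 start Headlines Spot → 1
18:10 start Traffic Package → 2
18:20 start Review Roundup → 3
18:30 end Headlines Spot → 2
18:40 end Traffic Package → 1
18:50 end Review Roundup → 0
20:50 start Traffic Segment → 1
21:30 end Traffic Segment → 0
21:30 start Entertainment Update → 1
21:50 start Entertainment Recap → 2
22:20 end Entertainment Update → 1
22:30 end Entertainment Recap → 0
22:50 start Local Spot → 1
23:10 end Local Spot → 0
Peak is 3, at 18:20 (Headlines Spot, Review Roundup, Traffic Package).

3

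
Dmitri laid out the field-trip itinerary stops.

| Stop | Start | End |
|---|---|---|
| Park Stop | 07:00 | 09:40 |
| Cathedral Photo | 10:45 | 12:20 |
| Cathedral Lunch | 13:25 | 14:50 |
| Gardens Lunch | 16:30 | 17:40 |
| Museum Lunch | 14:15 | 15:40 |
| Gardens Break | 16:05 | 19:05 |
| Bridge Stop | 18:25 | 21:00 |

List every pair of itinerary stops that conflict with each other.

Bridge Stop & Gardens Break, Cathedral Lunch & Museum Lunch, Gardens Break & Gardens Lunch

Sorted by start: Park Stop, Cathedral Photo, Cathedral Lunch, Museum Lunch, Gardens Break, Gardens Lunch, Bridge Stop.
Cathedral Photo starts after Park Stop ends, so nothing later overlaps Park Stop either.
Cathedral Lunch starts after Cathedral Photo ends, so nothing later overlaps Cathedral Photo either.
Museum Lunch starts before Cathedral Lunch ends → Cathedral Lunch and Museum Lunch overlap.
Gardens Break starts after Cathedral Lunch ends, so nothing later overlaps Cathedral Lunch either.
Gardens Break starts after Museum Lunch ends, so nothing later overlaps Museum Lunch either.
Gardens Lunch starts before Gardens Break ends → Gardens Break and Gardens Lunch overlap.
Bridge Stop starts before Gardens Break ends → Gardens Break and Bridge Stop overlap.
Bridge Stop starts after Gardens Lunch ends.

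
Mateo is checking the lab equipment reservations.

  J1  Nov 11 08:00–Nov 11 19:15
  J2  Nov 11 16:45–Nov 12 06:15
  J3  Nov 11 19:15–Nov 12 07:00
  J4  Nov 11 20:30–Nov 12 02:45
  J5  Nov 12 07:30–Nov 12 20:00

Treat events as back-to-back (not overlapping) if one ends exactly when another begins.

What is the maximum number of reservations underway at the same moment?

3

Sort all start/end points and keep a running count:
Nov 11 08:00 start J1 → 1
Nov 11 16:45 start J2 → 2
Nov 11 19:15 end J1 → 1
Nov 11 19:15 start J3 → 2
Nov 11 20:30 start J4 → 3
Nov 12 02:45 end J4 → 2
Nov 12 06:15 end J2 → 1
Nov 12 07:00 end J3 → 0
Nov 12 07:30 start J5 → 1
Nov 12 20:00 end J5 → 0
Peak is 3, at Nov 11 20:30 (J2, J3, J4).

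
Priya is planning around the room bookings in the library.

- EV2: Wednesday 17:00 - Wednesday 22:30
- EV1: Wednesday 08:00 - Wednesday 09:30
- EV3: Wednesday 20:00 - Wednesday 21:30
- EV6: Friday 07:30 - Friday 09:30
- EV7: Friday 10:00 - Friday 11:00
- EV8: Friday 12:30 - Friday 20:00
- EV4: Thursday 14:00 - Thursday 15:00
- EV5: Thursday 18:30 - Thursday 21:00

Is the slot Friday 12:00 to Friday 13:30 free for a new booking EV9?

No — it overlaps EV8

EV1: ends Wednesday 09:30 at or before EV9 starts Friday 12:00 → clear.
EV2: ends Wednesday 22:30 at or before EV9 starts Friday 12:00 → clear.
EV3: ends Wednesday 21:30 at or before EV9 starts Friday 12:00 → clear.
EV4: ends Thursday 15:00 at or before EV9 starts Friday 12:00 → clear.
EV5: ends Thursday 21:00 at or before EV9 starts Friday 12:00 → clear.
EV6: ends Friday 09:30 at or before EV9 starts Friday 12:00 → clear.
EV7: ends Friday 11:00 at or before EV9 starts Friday 12:00 → clear.
EV8: starts Friday 12:30 before EV9 ends Friday 13:30, and ends Friday 20:00 after EV9 starts Friday 12:00 → overlap.
EV9 overlaps EV8.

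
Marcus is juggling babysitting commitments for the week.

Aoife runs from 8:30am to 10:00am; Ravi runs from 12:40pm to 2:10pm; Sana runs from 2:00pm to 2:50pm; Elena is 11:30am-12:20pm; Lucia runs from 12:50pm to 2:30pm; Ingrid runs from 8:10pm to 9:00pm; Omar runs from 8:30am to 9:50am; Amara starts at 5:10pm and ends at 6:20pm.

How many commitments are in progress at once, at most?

Walk through starts and ends in time order (an end at T is processed before a start at T):
8:30am start Aoife → 1
8:30am start Omar → 2
9:50am end Omar → 1
10:00am end Aoife → 0
11:30am start Elena → 1
12:20pm end Elena → 0
12:40pm start Ravi → 1
12:50pm start Lucia → 2
2:00pm start Sana → 3
2:10pm end Ravi → 2
2:30pm end Lucia → 1
2:50pm end Sana → 0
5:10pm start Amara → 1
6:20pm end Amara → 0
8:10pm start Ingrid → 1
9:00pm end Ingrid → 0
Peak is 3, at 2:00pm (Lucia, Ravi, Sana).

3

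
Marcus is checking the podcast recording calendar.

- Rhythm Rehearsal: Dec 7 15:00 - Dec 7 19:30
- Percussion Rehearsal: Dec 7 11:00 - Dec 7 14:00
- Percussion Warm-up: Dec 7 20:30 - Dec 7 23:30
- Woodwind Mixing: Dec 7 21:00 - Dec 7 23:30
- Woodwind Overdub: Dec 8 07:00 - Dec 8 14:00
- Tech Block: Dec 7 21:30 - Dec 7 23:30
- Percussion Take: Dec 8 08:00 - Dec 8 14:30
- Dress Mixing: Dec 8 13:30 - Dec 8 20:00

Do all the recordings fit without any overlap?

Sorted by start: Percussion Rehearsal, Rhythm Rehearsal, Percussion Warm-up, Woodwind Mixing, Tech Block, Woodwind Overdub, Percussion Take, Dress Mixing.
Rhythm Rehearsal starts after Percussion Rehearsal ends; Percussion Rehearsal is clear from here.
Percussion Warm-up starts after Rhythm Rehearsal ends; Rhythm Rehearsal is clear from here.
Woodwind Mixing starts before Percussion Warm-up ends → Percussion Warm-up and Woodwind Mixing overlap.
That's a conflict, so the schedule is not conflict-free.

No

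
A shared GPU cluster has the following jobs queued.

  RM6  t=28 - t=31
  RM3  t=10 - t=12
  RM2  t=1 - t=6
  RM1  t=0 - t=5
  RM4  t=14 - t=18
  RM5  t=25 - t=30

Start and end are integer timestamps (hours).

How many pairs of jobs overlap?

2

Check each pair: they overlap iff neither finishes before the other starts.
Sorted by start: RM1, RM2, RM3, RM4, RM5, RM6.
RM2 starts before RM1 ends → RM1 and RM2 overlap.
RM3 starts after RM1 ends; RM1 is clear from here.
RM3 starts after RM2 ends; RM2 is clear from here.
RM4 starts after RM3 ends; RM3 is clear from here.
RM5 starts after RM4 ends; RM4 is clear from here.
RM6 starts before RM5 ends → RM5 and RM6 overlap.
Overlapping pairs: RM1 & RM2, RM5 & RM6 — 2 in total.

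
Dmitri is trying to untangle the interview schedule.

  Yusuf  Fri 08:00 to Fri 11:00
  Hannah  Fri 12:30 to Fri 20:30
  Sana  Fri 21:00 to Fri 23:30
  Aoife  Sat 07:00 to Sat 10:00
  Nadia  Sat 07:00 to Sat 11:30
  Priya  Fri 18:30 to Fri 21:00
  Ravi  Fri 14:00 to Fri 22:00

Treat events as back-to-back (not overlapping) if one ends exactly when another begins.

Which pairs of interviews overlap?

Check each pair: they overlap iff neither finishes before the other starts.
Sorted by start: Yusuf, Hannah, Ravi, Priya, Sana, Nadia, Aoife.
Hannah starts after Yusuf ends; Yusuf is clear from here.
Ravi starts before Hannah ends → Hannah and Ravi overlap.
Priya starts before Hannah ends → Hannah and Priya overlap.
Sana starts after Hannah ends; Hannah is clear from here.
Priya starts before Ravi ends → Ravi and Priya overlap.
Sana starts before Ravi ends → Ravi and Sana overlap.
Nadia starts after Ravi ends; Ravi is clear from here.
Sana starts exactly when Priya ends (back-to-back, no overlap); Priya is clear from here.
Nadia starts after Sana ends; Sana is clear from here.
Aoife starts before Nadia ends → Nadia and Aoife overlap.

Aoife & Nadia, Hannah & Priya, Hannah & Ravi, Priya & Ravi, Ravi & Sana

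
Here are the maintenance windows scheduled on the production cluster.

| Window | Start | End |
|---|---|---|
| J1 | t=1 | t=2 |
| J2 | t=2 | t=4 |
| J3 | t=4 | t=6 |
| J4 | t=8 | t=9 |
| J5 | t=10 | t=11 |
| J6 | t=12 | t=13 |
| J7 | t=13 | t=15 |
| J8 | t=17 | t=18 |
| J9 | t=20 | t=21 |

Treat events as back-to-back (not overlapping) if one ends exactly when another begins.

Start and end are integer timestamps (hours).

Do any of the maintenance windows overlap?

No

Check each pair: they overlap iff neither finishes before the other starts.
Sorted by start: J1, J2, J3, J4, J5, J6, J7, J8, J9.
J2 starts exactly when J1 ends (back-to-back, no overlap), so J1 has no further overlaps.
J3 starts exactly when J2 ends (back-to-back, no overlap), so J2 has no further overlaps.
J4 starts after J3 ends, so J3 has no further overlaps.
J5 starts after J4 ends, so J4 has no further overlaps.
J6 starts after J5 ends, so J5 has no further overlaps.
J7 starts exactly when J6 ends (back-to-back, no overlap), so J6 has no further overlaps.
J8 starts after J7 ends, so J7 has no further overlaps.
J9 starts after J8 ends.
Every pair is clear; the schedule has no overlaps.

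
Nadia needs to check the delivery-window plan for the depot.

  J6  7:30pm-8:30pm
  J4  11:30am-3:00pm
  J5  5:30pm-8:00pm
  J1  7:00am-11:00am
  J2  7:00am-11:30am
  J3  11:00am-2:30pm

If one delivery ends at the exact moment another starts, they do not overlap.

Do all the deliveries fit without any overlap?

No

Two intervals overlap when each starts before the other ends.
Sorted by start: J1, J2, J3, J4, J5, J6.
J2 starts before J1 ends → J1 and J2 overlap.
That's a conflict, so the schedule is not conflict-free.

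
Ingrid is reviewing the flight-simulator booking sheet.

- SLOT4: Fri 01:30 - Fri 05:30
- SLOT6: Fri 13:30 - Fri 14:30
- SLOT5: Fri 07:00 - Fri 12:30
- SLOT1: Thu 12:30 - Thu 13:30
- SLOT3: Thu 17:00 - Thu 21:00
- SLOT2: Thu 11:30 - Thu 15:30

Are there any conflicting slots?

Yes

Sorted by start: SLOT2, SLOT1, SLOT3, SLOT4, SLOT5, SLOT6.
SLOT1 starts before SLOT2 ends → SLOT2 and SLOT1 overlap.
That's a conflict, so the schedule is not conflict-free.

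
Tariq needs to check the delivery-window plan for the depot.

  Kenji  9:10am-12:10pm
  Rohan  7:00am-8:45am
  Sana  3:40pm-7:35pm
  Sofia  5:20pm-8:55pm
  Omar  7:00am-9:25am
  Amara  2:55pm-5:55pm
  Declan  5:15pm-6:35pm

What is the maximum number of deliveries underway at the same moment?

4

Sort all start/end points and keep a running count:
7:00am start Omar → 1
7:00am start Rohan → 2
8:45am end Rohan → 1
9:10am start Kenji → 2
9:25am end Omar → 1
12:10pm end Kenji → 0
2:55pm start Amara → 1
3:40pm start Sana → 2
5:15pm start Declan → 3
5:20pm start Sofia → 4
5:55pm end Amara → 3
6:35pm end Declan → 2
7:35pm end Sana → 1
8:55pm end Sofia → 0
Peak is 4, at 5:20pm (Amara, Declan, Sana, Sofia).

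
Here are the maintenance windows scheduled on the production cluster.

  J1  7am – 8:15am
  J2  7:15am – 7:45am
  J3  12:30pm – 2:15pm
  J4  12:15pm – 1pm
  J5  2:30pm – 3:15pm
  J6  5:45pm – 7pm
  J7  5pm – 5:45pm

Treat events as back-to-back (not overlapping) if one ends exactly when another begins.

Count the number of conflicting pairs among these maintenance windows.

2

Sorted by start: J1, J2, J4, J3, J5, J7, J6.
J2 starts before J1 ends → J1 and J2 overlap.
J4 starts after J1 ends, so J1 has no further overlaps.
J4 starts after J2 ends, so J2 has no further overlaps.
J3 starts before J4 ends → J4 and J3 overlap.
J5 starts after J4 ends, so J4 has no further overlaps.
J5 starts after J3 ends, so J3 has no further overlaps.
J7 starts after J5 ends, so J5 has no further overlaps.
J6 starts exactly when J7 ends (back-to-back, no overlap).
Overlapping pairs: J1 & J2, J3 & J4 — 2 in total.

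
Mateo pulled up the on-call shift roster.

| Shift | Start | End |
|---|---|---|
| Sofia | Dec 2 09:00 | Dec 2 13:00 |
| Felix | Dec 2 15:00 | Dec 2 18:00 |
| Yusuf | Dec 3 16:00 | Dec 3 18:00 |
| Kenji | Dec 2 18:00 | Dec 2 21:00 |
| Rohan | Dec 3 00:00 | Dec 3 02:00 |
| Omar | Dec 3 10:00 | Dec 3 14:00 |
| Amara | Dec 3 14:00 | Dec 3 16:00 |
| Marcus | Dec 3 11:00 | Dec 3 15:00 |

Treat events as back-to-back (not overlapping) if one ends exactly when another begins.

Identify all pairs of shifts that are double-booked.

Amara & Marcus, Marcus & Omar

Sorted by start: Sofia, Felix, Kenji, Rohan, Omar, Marcus, Amara, Yusuf.
Felix starts after Sofia ends, so nothing later overlaps Sofia either.
Kenji starts exactly when Felix ends (back-to-back, no overlap), so nothing later overlaps Felix either.
Rohan starts after Kenji ends, so nothing later overlaps Kenji either.
Omar starts after Rohan ends, so nothing later overlaps Rohan either.
Marcus starts before Omar ends → Omar and Marcus overlap.
Amara starts exactly when Omar ends (back-to-back, no overlap), so nothing later overlaps Omar either.
Amara starts before Marcus ends → Marcus and Amara overlap.
Yusuf starts after Marcus ends.
Yusuf starts exactly when Amara ends (back-to-back, no overlap).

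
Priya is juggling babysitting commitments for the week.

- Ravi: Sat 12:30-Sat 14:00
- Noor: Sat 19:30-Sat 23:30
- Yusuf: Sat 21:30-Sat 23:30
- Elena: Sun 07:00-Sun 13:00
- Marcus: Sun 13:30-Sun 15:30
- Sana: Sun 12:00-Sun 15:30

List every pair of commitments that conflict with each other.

Elena & Sana, Marcus & Sana, Noor & Yusuf

Two intervals overlap when each starts before the other ends.
Sorted by start: Ravi, Noor, Yusuf, Elena, Sana, Marcus.
Noor starts after Ravi ends; Ravi is clear from here.
Yusuf starts before Noor ends → Noor and Yusuf overlap.
Elena starts after Noor ends; Noor is clear from here.
Elena starts after Yusuf ends; Yusuf is clear from here.
Sana starts before Elena ends → Elena and Sana overlap.
Marcus starts after Elena ends.
Marcus starts before Sana ends → Sana and Marcus overlap.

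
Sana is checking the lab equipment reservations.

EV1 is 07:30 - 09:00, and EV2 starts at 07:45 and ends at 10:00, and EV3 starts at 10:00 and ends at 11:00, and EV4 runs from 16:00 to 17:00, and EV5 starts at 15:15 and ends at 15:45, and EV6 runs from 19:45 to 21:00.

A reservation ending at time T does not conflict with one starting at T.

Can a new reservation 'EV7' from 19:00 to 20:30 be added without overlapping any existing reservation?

EV1: ends 09:00 at or before EV7 starts 19:00 → clear.
EV2: ends 10:00 at or before EV7 starts 19:00 → clear.
EV3: ends 11:00 at or before EV7 starts 19:00 → clear.
EV5: ends 15:45 at or before EV7 starts 19:00 → clear.
EV4: ends 17:00 at or before EV7 starts 19:00 → clear.
EV6: starts 19:45 before EV7 ends 20:30, and ends 21:00 after EV7 starts 19:00 → overlap.
EV7 overlaps EV6.

No — it overlaps EV6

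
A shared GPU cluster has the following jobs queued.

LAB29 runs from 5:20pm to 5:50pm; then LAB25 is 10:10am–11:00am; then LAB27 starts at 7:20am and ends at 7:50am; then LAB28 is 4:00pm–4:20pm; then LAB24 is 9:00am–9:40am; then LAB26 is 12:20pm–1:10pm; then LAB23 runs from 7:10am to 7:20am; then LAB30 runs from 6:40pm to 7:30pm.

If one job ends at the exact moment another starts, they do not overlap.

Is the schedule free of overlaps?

Check each pair: they overlap iff neither finishes before the other starts.
Sorted by start: LAB23, LAB27, LAB24, LAB25, LAB26, LAB28, LAB29, LAB30.
LAB27 starts exactly when LAB23 ends (back-to-back, no overlap), so nothing later overlaps LAB23 either.
LAB24 starts after LAB27 ends, so nothing later overlaps LAB27 either.
LAB25 starts after LAB24 ends, so nothing later overlaps LAB24 either.
LAB26 starts after LAB25 ends, so nothing later overlaps LAB25 either.
LAB28 starts after LAB26 ends, so nothing later overlaps LAB26 either.
LAB29 starts after LAB28 ends, so nothing later overlaps LAB28 either.
LAB30 starts after LAB29 ends.
Every pair is clear; the schedule has no overlaps.

Yes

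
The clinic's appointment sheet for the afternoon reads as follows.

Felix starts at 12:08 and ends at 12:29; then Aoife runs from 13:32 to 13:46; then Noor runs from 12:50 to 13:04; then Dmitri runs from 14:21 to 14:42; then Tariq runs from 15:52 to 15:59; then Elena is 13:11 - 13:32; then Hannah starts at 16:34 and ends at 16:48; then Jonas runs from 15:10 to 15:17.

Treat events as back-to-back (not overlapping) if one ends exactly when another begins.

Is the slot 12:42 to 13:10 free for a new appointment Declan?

No — it overlaps Noor

Felix: ends 12:29 at or before Declan starts 12:42 → clear.
Noor: starts 12:50 before Declan ends 13:10, and ends 13:04 after Declan starts 12:42 → overlap.
Elena: starts 13:11 at or after Declan ends 13:10 → clear.
Aoife: starts 13:32 at or after Declan ends 13:10 → clear.
Dmitri: starts 14:21 at or after Declan ends 13:10 → clear.
Jonas: starts 15:10 at or after Declan ends 13:10 → clear.
Tariq: starts 15:52 at or after Declan ends 13:10 → clear.
Hannah: starts 16:34 at or after Declan ends 13:10 → clear.
Declan overlaps Noor.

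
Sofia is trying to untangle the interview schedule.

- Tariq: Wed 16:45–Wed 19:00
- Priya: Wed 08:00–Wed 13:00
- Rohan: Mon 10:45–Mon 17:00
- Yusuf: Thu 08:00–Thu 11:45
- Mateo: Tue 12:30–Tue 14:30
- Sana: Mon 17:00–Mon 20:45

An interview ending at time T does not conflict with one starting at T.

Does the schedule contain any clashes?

Two intervals overlap when each starts before the other ends.
Sorted by start: Rohan, Sana, Mateo, Priya, Tariq, Yusuf.
Sana starts exactly when Rohan ends (back-to-back, no overlap) — done with Rohan.
Mateo starts after Sana ends — done with Sana.
Priya starts after Mateo ends — done with Mateo.
Tariq starts after Priya ends — done with Priya.
Yusuf starts after Tariq ends.
Every pair is clear; the schedule has no overlaps.

No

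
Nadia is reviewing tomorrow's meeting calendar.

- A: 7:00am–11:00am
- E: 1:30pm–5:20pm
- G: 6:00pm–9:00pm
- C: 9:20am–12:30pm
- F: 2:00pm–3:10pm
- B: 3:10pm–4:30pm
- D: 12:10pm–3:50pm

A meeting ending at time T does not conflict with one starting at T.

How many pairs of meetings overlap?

7

Check each pair: they overlap iff neither finishes before the other starts.
Sorted by start: A, C, D, E, F, B, G.
C starts before A ends → A and C overlap.
D starts after A ends, so A has no further overlaps.
D starts before C ends → C and D overlap.
E starts after C ends, so C has no further overlaps.
E starts before D ends → D and E overlap.
F starts before D ends → D and F overlap.
B starts before D ends → D and B overlap.
G starts after D ends.
F starts before E ends → E and F overlap.
B starts before E ends → E and B overlap.
G starts after E ends.
B starts exactly when F ends (back-to-back, no overlap), so F has no further overlaps.
G starts after B ends.
Overlapping pairs: A & C, B & D, B & E, C & D, D & E, D & F, E & F — 7 in total.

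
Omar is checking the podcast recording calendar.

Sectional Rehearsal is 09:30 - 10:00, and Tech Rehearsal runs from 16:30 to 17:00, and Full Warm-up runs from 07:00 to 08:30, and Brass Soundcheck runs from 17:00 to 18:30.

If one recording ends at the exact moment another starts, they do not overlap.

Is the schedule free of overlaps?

Sorted by start: Full Warm-up, Sectional Rehearsal, Tech Rehearsal, Brass Soundcheck.
Sectional Rehearsal starts after Full Warm-up ends, so nothing later overlaps Full Warm-up either.
Tech Rehearsal starts after Sectional Rehearsal ends, so nothing later overlaps Sectional Rehearsal either.
Brass Soundcheck starts exactly when Tech Rehearsal ends (back-to-back, no overlap).
Every pair is clear; the schedule has no overlaps.

Yes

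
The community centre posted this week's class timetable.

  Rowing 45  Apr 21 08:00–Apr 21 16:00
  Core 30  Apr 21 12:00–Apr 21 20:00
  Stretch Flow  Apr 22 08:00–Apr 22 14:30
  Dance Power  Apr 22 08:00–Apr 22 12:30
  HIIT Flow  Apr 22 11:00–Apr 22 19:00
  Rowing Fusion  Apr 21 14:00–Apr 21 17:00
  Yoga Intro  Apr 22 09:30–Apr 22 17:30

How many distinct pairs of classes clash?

9

Sorted by start: Rowing 45, Core 30, Rowing Fusion, Dance Power, Stretch Flow, Yoga Intro, HIIT Flow.
Core 30 starts before Rowing 45 ends → Rowing 45 and Core 30 overlap.
Rowing Fusion starts before Rowing 45 ends → Rowing 45 and Rowing Fusion overlap.
Dance Power starts after Rowing 45 ends, so nothing later overlaps Rowing 45 either.
Rowing Fusion starts before Core 30 ends → Core 30 and Rowing Fusion overlap.
Dance Power starts after Core 30 ends, so nothing later overlaps Core 30 either.
Dance Power starts after Rowing Fusion ends, so nothing later overlaps Rowing Fusion either.
Stretch Flow starts before Dance Power ends → Dance Power and Stretch Flow overlap.
Yoga Intro starts before Dance Power ends → Dance Power and Yoga Intro overlap.
HIIT Flow starts before Dance Power ends → Dance Power and HIIT Flow overlap.
Yoga Intro starts before Stretch Flow ends → Stretch Flow and Yoga Intro overlap.
HIIT Flow starts before Stretch Flow ends → Stretch Flow and HIIT Flow overlap.
HIIT Flow starts before Yoga Intro ends → Yoga Intro and HIIT Flow overlap.
Overlapping pairs: Core 30 & Rowing 45, Core 30 & Rowing Fusion, Dance Power & HIIT Flow, Dance Power & Stretch Flow, Dance Power & Yoga Intro, HIIT Flow & Stretch Flow, HIIT Flow & Yoga Intro, Rowing 45 & Rowing Fusion, Stretch Flow & Yoga Intro — 9 in total.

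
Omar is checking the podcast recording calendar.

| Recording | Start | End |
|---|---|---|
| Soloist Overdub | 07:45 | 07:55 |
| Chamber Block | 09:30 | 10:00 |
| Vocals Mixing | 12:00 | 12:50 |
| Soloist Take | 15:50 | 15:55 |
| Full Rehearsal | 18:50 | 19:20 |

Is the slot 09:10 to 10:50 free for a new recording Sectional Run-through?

Soloist Overdub: ends 07:55 at or before Sectional Run-through starts 09:10 → clear.
Chamber Block: starts 09:30 before Sectional Run-through ends 10:50, and ends 10:00 after Sectional Run-through starts 09:10 → overlap.
Vocals Mixing: starts 12:00 at or after Sectional Run-through ends 10:50 → clear.
Soloist Take: starts 15:50 at or after Sectional Run-through ends 10:50 → clear.
Full Rehearsal: starts 18:50 at or after Sectional Run-through ends 10:50 → clear.
Sectional Run-through overlaps Chamber Block.

No — it overlaps Chamber Block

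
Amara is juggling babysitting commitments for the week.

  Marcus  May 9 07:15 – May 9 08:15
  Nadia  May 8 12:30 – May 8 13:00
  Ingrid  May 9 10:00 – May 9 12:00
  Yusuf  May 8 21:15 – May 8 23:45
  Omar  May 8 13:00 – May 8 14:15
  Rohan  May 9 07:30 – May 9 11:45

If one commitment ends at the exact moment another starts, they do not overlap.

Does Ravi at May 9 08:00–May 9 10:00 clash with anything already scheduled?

Yes — it overlaps Marcus, Rohan

Nadia: ends May 8 13:00 at or before Ravi starts May 9 08:00 → clear.
Omar: ends May 8 14:15 at or before Ravi starts May 9 08:00 → clear.
Yusuf: ends May 8 23:45 at or before Ravi starts May 9 08:00 → clear.
Marcus: starts May 9 07:15 before Ravi ends May 9 10:00, and ends May 9 08:15 after Ravi starts May 9 08:00 → overlap.
Rohan: starts May 9 07:30 before Ravi ends May 9 10:00, and ends May 9 11:45 after Ravi starts May 9 08:00 → overlap.
Ingrid: starts May 9 10:00 at or after Ravi ends May 9 10:00 → clear.
Ravi overlaps Rohan, Marcus.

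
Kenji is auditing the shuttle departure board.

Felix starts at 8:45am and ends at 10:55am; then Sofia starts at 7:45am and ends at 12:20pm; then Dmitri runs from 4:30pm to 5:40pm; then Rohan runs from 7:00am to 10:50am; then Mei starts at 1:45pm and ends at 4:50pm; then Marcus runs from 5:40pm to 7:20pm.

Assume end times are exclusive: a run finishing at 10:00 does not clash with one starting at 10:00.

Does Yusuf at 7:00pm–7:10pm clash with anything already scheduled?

Yes — it overlaps Marcus

Rohan: ends 10:50am at or before Yusuf starts 7:00pm → clear.
Sofia: ends 12:20pm at or before Yusuf starts 7:00pm → clear.
Felix: ends 10:55am at or before Yusuf starts 7:00pm → clear.
Mei: ends 4:50pm at or before Yusuf starts 7:00pm → clear.
Dmitri: ends 5:40pm at or before Yusuf starts 7:00pm → clear.
Marcus: starts 5:40pm before Yusuf ends 7:10pm, and ends 7:20pm after Yusuf starts 7:00pm → overlap.
Yusuf overlaps Marcus.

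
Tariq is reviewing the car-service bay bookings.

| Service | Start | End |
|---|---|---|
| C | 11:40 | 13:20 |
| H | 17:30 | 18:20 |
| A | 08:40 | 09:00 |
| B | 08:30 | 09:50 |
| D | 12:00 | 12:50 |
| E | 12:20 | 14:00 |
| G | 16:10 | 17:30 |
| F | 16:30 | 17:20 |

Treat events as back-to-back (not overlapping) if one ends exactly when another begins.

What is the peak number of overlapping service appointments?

3

Sweep the timeline, counting +1 at each start and −1 at each end (ends before starts at a tie):
08:30 start B → 1
08:40 start A → 2
09:00 end A → 1
09:50 end B → 0
11:40 start C → 1
12:00 start D → 2
12:20 start E → 3
12:50 end D → 2
13:20 end C → 1
14:00 end E → 0
16:10 start G → 1
16:30 start F → 2
17:20 end F → 1
17:30 end G → 0
17:30 start H → 1
18:20 end H → 0
Peak is 3, at 12:20 (C, D, E).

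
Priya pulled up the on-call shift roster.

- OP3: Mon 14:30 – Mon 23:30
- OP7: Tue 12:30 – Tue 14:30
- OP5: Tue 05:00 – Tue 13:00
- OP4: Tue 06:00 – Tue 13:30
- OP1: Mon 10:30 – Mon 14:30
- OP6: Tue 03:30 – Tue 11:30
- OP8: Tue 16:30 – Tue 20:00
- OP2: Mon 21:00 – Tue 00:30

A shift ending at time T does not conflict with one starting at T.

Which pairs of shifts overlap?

Check each pair: they overlap iff neither finishes before the other starts.
Sorted by start: OP1, OP3, OP2, OP6, OP5, OP4, OP7, OP8.
OP3 starts exactly when OP1 ends (back-to-back, no overlap), so nothing later overlaps OP1 either.
OP2 starts before OP3 ends → OP3 and OP2 overlap.
OP6 starts after OP3 ends, so nothing later overlaps OP3 either.
OP6 starts after OP2 ends, so nothing later overlaps OP2 either.
OP5 starts before OP6 ends → OP6 and OP5 overlap.
OP4 starts before OP6 ends → OP6 and OP4 overlap.
OP7 starts after OP6 ends, so nothing later overlaps OP6 either.
OP4 starts before OP5 ends → OP5 and OP4 overlap.
OP7 starts before OP5 ends → OP5 and OP7 overlap.
OP8 starts after OP5 ends.
OP7 starts before OP4 ends → OP4 and OP7 overlap.
OP8 starts after OP4 ends.
OP8 starts after OP7 ends.

OP2 & OP3, OP4 & OP5, OP4 & OP6, OP4 & OP7, OP5 & OP6, OP5 & OP7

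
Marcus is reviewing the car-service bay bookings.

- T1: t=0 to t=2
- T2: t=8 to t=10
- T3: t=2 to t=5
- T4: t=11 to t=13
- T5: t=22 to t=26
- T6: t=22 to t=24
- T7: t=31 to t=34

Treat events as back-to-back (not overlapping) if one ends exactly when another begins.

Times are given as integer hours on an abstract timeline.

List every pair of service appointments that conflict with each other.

T5 & T6

Two intervals overlap when each starts before the other ends.
Sorted by start: T1, T3, T2, T4, T5, T6, T7.
T3 starts exactly when T1 ends (back-to-back, no overlap), so T1 has no further overlaps.
T2 starts after T3 ends, so T3 has no further overlaps.
T4 starts after T2 ends, so T2 has no further overlaps.
T5 starts after T4 ends, so T4 has no further overlaps.
T6 starts before T5 ends → T5 and T6 overlap.
T7 starts after T5 ends.
T7 starts after T6 ends.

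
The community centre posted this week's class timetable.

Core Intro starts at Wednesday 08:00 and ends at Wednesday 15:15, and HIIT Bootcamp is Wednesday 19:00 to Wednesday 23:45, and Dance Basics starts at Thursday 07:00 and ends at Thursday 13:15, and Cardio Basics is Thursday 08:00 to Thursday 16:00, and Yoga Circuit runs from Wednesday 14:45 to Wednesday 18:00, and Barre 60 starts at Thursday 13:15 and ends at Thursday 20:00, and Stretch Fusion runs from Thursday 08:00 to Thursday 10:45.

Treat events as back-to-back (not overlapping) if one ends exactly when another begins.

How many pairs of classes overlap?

Check each pair: they overlap iff neither finishes before the other starts.
Sorted by start: Core Intro, Yoga Circuit, HIIT Bootcamp, Dance Basics, Stretch Fusion, Cardio Basics, Barre 60.
Yoga Circuit starts before Core Intro ends → Core Intro and Yoga Circuit overlap.
HIIT Bootcamp starts after Core Intro ends, so nothing later overlaps Core Intro either.
HIIT Bootcamp starts after Yoga Circuit ends, so nothing later overlaps Yoga Circuit either.
Dance Basics starts after HIIT Bootcamp ends, so nothing later overlaps HIIT Bootcamp either.
Stretch Fusion starts before Dance Basics ends → Dance Basics and Stretch Fusion overlap.
Cardio Basics starts before Dance Basics ends → Dance Basics and Cardio Basics overlap.
Barre 60 starts exactly when Dance Basics ends (back-to-back, no overlap).
Cardio Basics starts before Stretch Fusion ends → Stretch Fusion and Cardio Basics overlap.
Barre 60 starts after Stretch Fusion ends.
Barre 60 starts before Cardio Basics ends → Cardio Basics and Barre 60 overlap.
Overlapping pairs: Barre 60 & Cardio Basics, Cardio Basics & Dance Basics, Cardio Basics & Stretch Fusion, Core Intro & Yoga Circuit, Dance Basics & Stretch Fusion — 5 in total.

5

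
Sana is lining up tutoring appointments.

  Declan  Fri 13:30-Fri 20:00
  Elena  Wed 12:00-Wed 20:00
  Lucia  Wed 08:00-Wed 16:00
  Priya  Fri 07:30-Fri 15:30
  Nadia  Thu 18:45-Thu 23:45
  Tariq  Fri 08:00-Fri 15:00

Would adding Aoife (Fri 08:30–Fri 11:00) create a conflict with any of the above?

Yes — it overlaps Priya, Tariq

Lucia: ends Wed 16:00 at or before Aoife starts Fri 08:30 → clear.
Elena: ends Wed 20:00 at or before Aoife starts Fri 08:30 → clear.
Nadia: ends Thu 23:45 at or before Aoife starts Fri 08:30 → clear.
Priya: starts Fri 07:30 before Aoife ends Fri 11:00, and ends Fri 15:30 after Aoife starts Fri 08:30 → overlap.
Tariq: starts Fri 08:00 before Aoife ends Fri 11:00, and ends Fri 15:00 after Aoife starts Fri 08:30 → overlap.
Declan: starts Fri 13:30 at or after Aoife ends Fri 11:00 → clear.
Aoife overlaps Tariq, Priya.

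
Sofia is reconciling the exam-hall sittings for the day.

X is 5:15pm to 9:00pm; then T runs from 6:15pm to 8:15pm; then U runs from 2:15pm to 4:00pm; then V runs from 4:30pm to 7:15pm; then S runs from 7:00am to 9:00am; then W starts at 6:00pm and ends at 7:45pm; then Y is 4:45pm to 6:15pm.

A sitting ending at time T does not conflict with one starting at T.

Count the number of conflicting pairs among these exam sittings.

Check each pair: they overlap iff neither finishes before the other starts.
Sorted by start: S, U, V, Y, X, W, T.
U starts after S ends — done with S.
V starts after U ends — done with U.
Y starts before V ends → V and Y overlap.
X starts before V ends → V and X overlap.
W starts before V ends → V and W overlap.
T starts before V ends → V and T overlap.
X starts before Y ends → Y and X overlap.
W starts before Y ends → Y and W overlap.
T starts exactly when Y ends (back-to-back, no overlap).
W starts before X ends → X and W overlap.
T starts before X ends → X and T overlap.
T starts before W ends → W and T overlap.
Overlapping pairs: T & V, T & W, T & X, V & W, V & X, V & Y, W & X, W & Y, X & Y — 9 in total.

9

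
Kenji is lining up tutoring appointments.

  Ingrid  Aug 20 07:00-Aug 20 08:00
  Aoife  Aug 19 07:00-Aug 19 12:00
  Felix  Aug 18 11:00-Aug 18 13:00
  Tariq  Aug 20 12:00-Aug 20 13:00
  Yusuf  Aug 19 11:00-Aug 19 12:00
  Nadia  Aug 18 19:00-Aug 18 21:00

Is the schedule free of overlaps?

Two intervals overlap when each starts before the other ends.
Sorted by start: Felix, Nadia, Aoife, Yusuf, Ingrid, Tariq.
Nadia starts after Felix ends, so nothing later overlaps Felix either.
Aoife starts after Nadia ends, so nothing later overlaps Nadia either.
Yusuf starts before Aoife ends → Aoife and Yusuf overlap.
That's a conflict, so the schedule is not conflict-free.

No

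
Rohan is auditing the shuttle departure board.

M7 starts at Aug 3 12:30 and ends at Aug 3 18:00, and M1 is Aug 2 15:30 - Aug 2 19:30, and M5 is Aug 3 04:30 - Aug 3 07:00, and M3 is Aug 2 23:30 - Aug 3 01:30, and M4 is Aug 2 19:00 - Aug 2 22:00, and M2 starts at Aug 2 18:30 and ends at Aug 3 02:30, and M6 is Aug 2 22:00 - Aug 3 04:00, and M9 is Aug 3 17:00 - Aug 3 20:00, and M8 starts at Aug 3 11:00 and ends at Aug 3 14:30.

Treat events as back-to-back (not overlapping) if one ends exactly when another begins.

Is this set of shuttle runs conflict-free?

No

Check each pair: they overlap iff neither finishes before the other starts.
Sorted by start: M1, M2, M4, M6, M3, M5, M8, M7, M9.
M2 starts before M1 ends → M1 and M2 overlap.
That's a conflict, so the schedule is not conflict-free.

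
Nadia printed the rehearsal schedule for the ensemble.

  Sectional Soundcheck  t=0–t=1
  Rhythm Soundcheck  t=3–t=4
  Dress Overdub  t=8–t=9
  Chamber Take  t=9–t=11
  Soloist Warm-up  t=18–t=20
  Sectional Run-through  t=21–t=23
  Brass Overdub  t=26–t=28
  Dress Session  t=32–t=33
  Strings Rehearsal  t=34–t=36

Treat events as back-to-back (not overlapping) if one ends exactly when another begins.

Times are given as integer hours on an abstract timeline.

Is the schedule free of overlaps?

Sorted by start: Sectional Soundcheck, Rhythm Soundcheck, Dress Overdub, Chamber Take, Soloist Warm-up, Sectional Run-through, Brass Overdub, Dress Session, Strings Rehearsal.
Rhythm Soundcheck starts after Sectional Soundcheck ends; Sectional Soundcheck is clear from here.
Dress Overdub starts after Rhythm Soundcheck ends; Rhythm Soundcheck is clear from here.
Chamber Take starts exactly when Dress Overdub ends (back-to-back, no overlap); Dress Overdub is clear from here.
Soloist Warm-up starts after Chamber Take ends; Chamber Take is clear from here.
Sectional Run-through starts after Soloist Warm-up ends; Soloist Warm-up is clear from here.
Brass Overdub starts after Sectional Run-through ends; Sectional Run-through is clear from here.
Dress Session starts after Brass Overdub ends; Brass Overdub is clear from here.
Strings Rehearsal starts after Dress Session ends.
Every pair is clear; the schedule has no overlaps.

Yes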